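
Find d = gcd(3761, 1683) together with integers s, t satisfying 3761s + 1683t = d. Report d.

Repeated division:
3761 = 2·1683 + 395
1683 = 4·395 + 103
395 = 3·103 + 86
103 = 1·86 + 17
86 = 5·17 + 1
17 = 17·1 + 0
gcd(3761, 1683) = 1.
Back-substituting:
1 = 86 − 5·17
1 = −5·103 + 6·86
1 = 6·395 − 23·103
1 = −23·1683 + 98·395
1 = 98·3761 − 219·1683
So 1 = (98)·3761 + (-219)·1683.

1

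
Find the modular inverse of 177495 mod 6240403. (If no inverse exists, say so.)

4738199

gcd(6240403, 177495) by repeated division:
6240403 = 35*177495 + 28078
177495 = 6*28078 + 9027
28078 = 3*9027 + 997
9027 = 9*997 + 54
997 = 18*54 + 25
54 = 2*25 + 4
25 = 6*4 + 1
4 = 4*1 + 0
The gcd is 1. Working backward:
1 = 25 − 6·4
1 = −6·54 + 13·25
1 = 13·997 − 240·54
1 = −240·9027 + 2173·997
1 = 2173·28078 − 6759·9027
1 = −6759·177495 + 42727·28078
1 = 42727·6240403 − 1502204·177495
So 177495·(-1502204) ≡ 1 (mod 6240403), and -1502204 ≡ 4738199 (mod 6240403).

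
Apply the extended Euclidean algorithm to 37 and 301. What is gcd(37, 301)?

Repeated division:
301 = 8*37 + 5
37 = 7*5 + 2
5 = 2*2 + 1
2 = 2*1 + 0
gcd(37, 301) = 1.
Working backward:
1 = 5 − 2·2
1 = −2·37 + 15·5
1 = 15·301 − 122·37
So 1 = (15)·301 + (-122)·37.

1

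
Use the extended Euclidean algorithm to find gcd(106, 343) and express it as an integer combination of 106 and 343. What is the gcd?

Euclidean algorithm:
343 = 3×106 + 25
106 = 4×25 + 6
25 = 4×6 + 1
6 = 6×1 + 0
gcd(106, 343) = 1.
Working backward:
1 = 25 − 4·6
1 = −4·106 + 17·25
1 = 17·343 − 55·106
So 1 = (17)·343 + (-55)·106.

1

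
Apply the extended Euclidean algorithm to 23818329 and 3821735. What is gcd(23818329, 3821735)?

Repeated division:
23818329 = 6×3821735 + 887919
3821735 = 4×887919 + 270059
887919 = 3×270059 + 77742
270059 = 3×77742 + 36833
77742 = 2×36833 + 4076
36833 = 9×4076 + 149
4076 = 27×149 + 53
149 = 2×53 + 43
53 = 1×43 + 10
43 = 4×10 + 3
10 = 3×3 + 1
3 = 3×1 + 0
gcd(23818329, 3821735) = 1.
Express as a combination:
1 = 10 − 3·3
1 = −3·43 + 13·10
1 = 13·53 − 16·43
1 = −16·149 + 45·53
1 = 45·4076 − 1231·149
1 = −1231·36833 + 11124·4076
1 = 11124·77742 − 23479·36833
1 = −23479·270059 + 81561·77742
1 = 81561·887919 − 268162·270059
1 = −268162·3821735 + 1154209·887919
1 = 1154209·23818329 − 7193416·3821735
So 1 = (1154209)·23818329 + (-7193416)·3821735.

1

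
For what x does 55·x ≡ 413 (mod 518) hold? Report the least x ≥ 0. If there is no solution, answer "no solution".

First find gcd(55, 518):
518 = 9×55 + 23
55 = 2×23 + 9
23 = 2×9 + 5
9 = 1×5 + 4
5 = 1×4 + 1
4 = 4×1 + 0
gcd = 1, so a unique solution mod 518 exists.
Back-substitute for the Bézout coefficients:
1 = 5 − 4
1 = −9 + 2·5
1 = 2·23 − 5·9
1 = −5·55 + 12·23
1 = 12·518 − 113·55
So 55·(-113) ≡ 1 (mod 518), giving 55⁻¹ ≡ 405.
x ≡ 55⁻¹·413 ≡ 405·413 ≡ 469 (mod 518).

469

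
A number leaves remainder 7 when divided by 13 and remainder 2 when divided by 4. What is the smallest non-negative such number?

46

Write x = 7 + 13·k. Then 13·k ≡ 2 − 7 ≡ 3 (mod 4).
Need 13⁻¹ mod 4. Extended Euclid on (4, 1):
4 = 4×1 + 0
13⁻¹ ≡ 1 (mod 4), so k ≡ 1·3 ≡ 3 (mod 4).
x = 7 + 13·3 = 46.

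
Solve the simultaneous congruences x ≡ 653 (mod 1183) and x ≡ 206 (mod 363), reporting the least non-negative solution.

36143

Write x = 653 + 1183·k. Then 1183·k ≡ 206 − 653 ≡ 279 (mod 363).
Need 1183⁻¹ mod 363. Extended Euclid on (363, 94):
363 = 3·94 + 81
94 = 1·81 + 13
81 = 6·13 + 3
13 = 4·3 + 1
3 = 3·1 + 0
Back-substitute:
1 = 13 − 4·3
1 = −4·81 + 25·13
1 = 25·94 − 29·81
1 = −29·363 + 112·94
1183⁻¹ ≡ 112 (mod 363), so k ≡ 112·279 ≡ 30 (mod 363).
x = 653 + 1183·30 = 36143.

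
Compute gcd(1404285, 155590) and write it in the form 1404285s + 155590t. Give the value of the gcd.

Apply Euclid's algorithm to 1404285 and 155590:
1404285 = 9*155590 + 3975
155590 = 39*3975 + 565
3975 = 7*565 + 20
565 = 28*20 + 5
20 = 4*5 + 0
gcd(1404285, 155590) = 5.
Express as a combination:
5 = 565 − 28·20
5 = −28·3975 + 197·565
5 = 197·155590 − 7711·3975
5 = −7711·1404285 + 69596·155590
So 5 = (-7711)·1404285 + (69596)·155590.

5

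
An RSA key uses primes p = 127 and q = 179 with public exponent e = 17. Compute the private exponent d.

φ(n) = (p−1)(q−1) = 126·178 = 22428.
Need d with 17·d ≡ 1 (mod 22428). Apply the extended Euclidean algorithm:
22428 = 1319*17 + 5
17 = 3*5 + 2
5 = 2*2 + 1
2 = 2*1 + 0
Back-substitute:
1 = 5 − 2·2
1 = −2·17 + 7·5
1 = 7·22428 − 9235·17
So 17·(-9235) ≡ 1 (mod 22428), hence d ≡ -9235 ≡ 13193 (mod 22428).

13193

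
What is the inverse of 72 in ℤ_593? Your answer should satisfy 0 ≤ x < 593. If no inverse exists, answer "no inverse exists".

453

Apply the Euclidean algorithm to 593 and 72:
593 = 8*72 + 17
72 = 4*17 + 4
17 = 4*4 + 1
4 = 4*1 + 0
Since gcd(72, 593) = 1, back-substitute to write 1 as a combination:
1 = 17 − 4·4
1 = −4·72 + 17·17
1 = 17·593 − 140·72
Thus 72·(-140) ≡ 1 (mod 593); reducing, -140 mod 593 = 453.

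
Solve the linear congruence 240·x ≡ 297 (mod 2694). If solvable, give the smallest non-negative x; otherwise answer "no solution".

no solution

gcd(240, 2694):
2694 = 11×240 + 54
240 = 4×54 + 24
54 = 2×24 + 6
24 = 4×6 + 0
gcd = 6, but 6 ∤ 297, so the congruence has no solution.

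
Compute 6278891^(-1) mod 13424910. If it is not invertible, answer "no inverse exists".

880541

gcd(13424910, 6278891) by repeated division:
13424910 = 2×6278891 + 867128
6278891 = 7×867128 + 208995
867128 = 4×208995 + 31148
208995 = 6×31148 + 22107
31148 = 1×22107 + 9041
22107 = 2×9041 + 4025
9041 = 2×4025 + 991
4025 = 4×991 + 61
991 = 16×61 + 15
61 = 4×15 + 1
15 = 15×1 + 0
Since gcd(6278891, 13424910) = 1, back-substitute to write 1 as a combination:
1 = 61 − 4·15
1 = −4·991 + 65·61
1 = 65·4025 − 264·991
1 = −264·9041 + 593·4025
1 = 593·22107 − 1450·9041
1 = −1450·31148 + 2043·22107
1 = 2043·208995 − 13708·31148
1 = −13708·867128 + 56875·208995
1 = 56875·6278891 − 411833·867128
1 = −411833·13424910 + 880541·6278891
So 6278891·880541 ≡ 1 (mod 13424910).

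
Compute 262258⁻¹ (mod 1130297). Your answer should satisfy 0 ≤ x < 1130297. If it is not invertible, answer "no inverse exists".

1081505

gcd(1130297, 262258) by repeated division:
1130297 = 4·262258 + 81265
262258 = 3·81265 + 18463
81265 = 4·18463 + 7413
18463 = 2·7413 + 3637
7413 = 2·3637 + 139
3637 = 26·139 + 23
139 = 6·23 + 1
23 = 23·1 + 0
Since gcd(262258, 1130297) = 1, back-substitute to write 1 as a combination:
1 = 139 − 6·23
1 = −6·3637 + 157·139
1 = 157·7413 − 320·3637
1 = −320·18463 + 797·7413
1 = 797·81265 − 3508·18463
1 = −3508·262258 + 11321·81265
1 = 11321·1130297 − 48792·262258
Hence 262258⁻¹ ≡ -48792 ≡ 1081505 (mod 1130297).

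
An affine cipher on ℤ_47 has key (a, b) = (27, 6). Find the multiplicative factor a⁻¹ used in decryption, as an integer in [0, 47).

Run Euclid on (47, 27):
47 = 1×27 + 20
27 = 1×20 + 7
20 = 2×7 + 6
7 = 1×6 + 1
6 = 6×1 + 0
Since gcd(27, 47) = 1, back-substitute to write 1 as a combination:
1 = 7 − 6
1 = −20 + 3·7
1 = 3·27 − 4·20
1 = −4·47 + 7·27
So 27·7 ≡ 1 (mod 47).

7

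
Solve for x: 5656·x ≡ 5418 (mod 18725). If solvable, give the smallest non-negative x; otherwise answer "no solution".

First find gcd(5656, 18725):
18725 = 3*5656 + 1757
5656 = 3*1757 + 385
1757 = 4*385 + 217
385 = 1*217 + 168
217 = 1*168 + 49
168 = 3*49 + 21
49 = 2*21 + 7
21 = 3*7 + 0
gcd = 7 and 7 | 5418, so solutions exist. Divide through by 7: 808x ≡ 774 (mod 2675).
Now find 808⁻¹ mod 2675:
2675 = 3×808 + 251
808 = 3×251 + 55
251 = 4×55 + 31
55 = 1×31 + 24
31 = 1×24 + 7
24 = 3×7 + 3
7 = 2×3 + 1
3 = 3×1 + 0
Back-substitute:
1 = 7 − 2·3
1 = −2·24 + 7·7
1 = 7·31 − 9·24
1 = −9·55 + 16·31
1 = 16·251 − 73·55
1 = −73·808 + 235·251
1 = 235·2675 − 778·808
So 808·(-778) ≡ 1 (mod 2675), i.e. 808⁻¹ ≡ 1897.
Then x ≡ 1897·774 ≡ 2378 (mod 2675); the smallest non-negative solution is x = 2378.

2378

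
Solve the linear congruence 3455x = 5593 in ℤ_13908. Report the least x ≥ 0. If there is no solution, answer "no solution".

First find gcd(3455, 13908):
13908 = 4·3455 + 88
3455 = 39·88 + 23
88 = 3·23 + 19
23 = 1·19 + 4
19 = 4·4 + 3
4 = 1·3 + 1
3 = 3·1 + 0
gcd = 1, so a unique solution mod 13908 exists.
Back-substitute for the Bézout coefficients:
1 = 4 − 3
1 = −19 + 5·4
1 = 5·23 − 6·19
1 = −6·88 + 23·23
1 = 23·3455 − 903·88
1 = −903·13908 + 3635·3455
So 3455·(3635) ≡ 1 (mod 13908), giving 3455⁻¹ ≡ 3635.
x ≡ 3455⁻¹·5593 ≡ 3635·5593 ≡ 10967 (mod 13908).

10967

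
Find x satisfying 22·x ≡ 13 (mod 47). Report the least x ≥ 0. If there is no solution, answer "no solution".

7

First find gcd(22, 47):
47 = 2*22 + 3
22 = 7*3 + 1
3 = 3*1 + 0
gcd = 1, so a unique solution mod 47 exists.
Back-substitute for the Bézout coefficients:
1 = 22 − 7·3
1 = −7·47 + 15·22
So 22·(15) ≡ 1 (mod 47), giving 22⁻¹ ≡ 15.
x ≡ 22⁻¹·13 ≡ 15·13 ≡ 7 (mod 47).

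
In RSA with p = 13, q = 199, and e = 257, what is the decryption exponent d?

1433

φ(n) = (p−1)(q−1) = 12·198 = 2376.
Need d with 257·d ≡ 1 (mod 2376). Apply the extended Euclidean algorithm:
2376 = 9*257 + 63
257 = 4*63 + 5
63 = 12*5 + 3
5 = 1*3 + 2
3 = 1*2 + 1
2 = 2*1 + 0
Back-substitute:
1 = 3 − 2
1 = −5 + 2·3
1 = 2·63 − 25·5
1 = −25·257 + 102·63
1 = 102·2376 − 943·257
So 257·(-943) ≡ 1 (mod 2376), hence d ≡ -943 ≡ 1433 (mod 2376).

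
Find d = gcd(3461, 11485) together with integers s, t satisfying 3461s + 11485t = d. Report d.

1

Apply Euclid's algorithm to 11485 and 3461:
11485 = 3×3461 + 1102
3461 = 3×1102 + 155
1102 = 7×155 + 17
155 = 9×17 + 2
17 = 8×2 + 1
2 = 2×1 + 0
gcd(3461, 11485) = 1.
Back-substituting:
1 = 17 − 8·2
1 = −8·155 + 73·17
1 = 73·1102 − 519·155
1 = −519·3461 + 1630·1102
1 = 1630·11485 − 5409·3461
So 1 = (1630)·11485 + (-5409)·3461.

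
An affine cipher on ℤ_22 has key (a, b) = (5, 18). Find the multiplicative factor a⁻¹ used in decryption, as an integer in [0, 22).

Apply the Euclidean algorithm to 22 and 5:
22 = 4×5 + 2
5 = 2×2 + 1
2 = 2×1 + 0
gcd = 1, so the inverse exists. Back-substitute:
1 = 5 − 2·2
1 = −2·22 + 9·5
So 5·9 ≡ 1 (mod 22).

9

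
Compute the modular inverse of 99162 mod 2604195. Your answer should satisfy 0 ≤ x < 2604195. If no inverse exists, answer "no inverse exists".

Compute gcd(99162, 2604195):
2604195 = 26*99162 + 25983
99162 = 3*25983 + 21213
25983 = 1*21213 + 4770
21213 = 4*4770 + 2133
4770 = 2*2133 + 504
2133 = 4*504 + 117
504 = 4*117 + 36
117 = 3*36 + 9
36 = 4*9 + 0
Since gcd = 9 > 1, 99162 is not a unit mod 2604195.

no inverse exists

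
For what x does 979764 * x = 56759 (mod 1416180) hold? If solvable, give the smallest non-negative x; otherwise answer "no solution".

gcd(979764, 1416180):
1416180 = 1×979764 + 436416
979764 = 2×436416 + 106932
436416 = 4×106932 + 8688
106932 = 12×8688 + 2676
8688 = 3×2676 + 660
2676 = 4×660 + 36
660 = 18×36 + 12
36 = 3×12 + 0
gcd = 12, but 12 ∤ 56759, so the congruence has no solution.

no solution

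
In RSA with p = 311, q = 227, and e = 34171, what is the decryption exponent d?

32991

φ(n) = (p−1)(q−1) = 310·226 = 70060.
Need d with 34171·d ≡ 1 (mod 70060). Apply the extended Euclidean algorithm:
70060 = 2×34171 + 1718
34171 = 19×1718 + 1529
1718 = 1×1529 + 189
1529 = 8×189 + 17
189 = 11×17 + 2
17 = 8×2 + 1
2 = 2×1 + 0
Back-substitute:
1 = 17 − 8·2
1 = −8·189 + 89·17
1 = 89·1529 − 720·189
1 = −720·1718 + 809·1529
1 = 809·34171 − 16091·1718
1 = −16091·70060 + 32991·34171
So 34171·32991 ≡ 1 (mod 70060), hence d = 32991.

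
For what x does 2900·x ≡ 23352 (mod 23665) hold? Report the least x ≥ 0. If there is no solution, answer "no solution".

no solution

gcd(2900, 23665):
23665 = 8·2900 + 465
2900 = 6·465 + 110
465 = 4·110 + 25
110 = 4·25 + 10
25 = 2·10 + 5
10 = 2·5 + 0
gcd = 5, but 5 ∤ 23352, so the congruence has no solution.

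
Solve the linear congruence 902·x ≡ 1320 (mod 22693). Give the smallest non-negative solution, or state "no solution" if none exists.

First find gcd(902, 22693):
22693 = 25*902 + 143
902 = 6*143 + 44
143 = 3*44 + 11
44 = 4*11 + 0
gcd = 11 and 11 | 1320, so solutions exist. Divide through by 11: 82x ≡ 120 (mod 2063).
Now find 82⁻¹ mod 2063:
2063 = 25*82 + 13
82 = 6*13 + 4
13 = 3*4 + 1
4 = 4*1 + 0
Back-substitute:
1 = 13 − 3·4
1 = −3·82 + 19·13
1 = 19·2063 − 478·82
So 82·(-478) ≡ 1 (mod 2063), i.e. 82⁻¹ ≡ 1585.
Then x ≡ 1585·120 ≡ 404 (mod 2063); the smallest non-negative solution is x = 404.

404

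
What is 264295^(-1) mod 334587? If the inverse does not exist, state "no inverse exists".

gcd(334587, 264295) by repeated division:
334587 = 1*264295 + 70292
264295 = 3*70292 + 53419
70292 = 1*53419 + 16873
53419 = 3*16873 + 2800
16873 = 6*2800 + 73
2800 = 38*73 + 26
73 = 2*26 + 21
26 = 1*21 + 5
21 = 4*5 + 1
5 = 5*1 + 0
The gcd is 1. Working backward:
1 = 21 − 4·5
1 = −4·26 + 5·21
1 = 5·73 − 14·26
1 = −14·2800 + 537·73
1 = 537·16873 − 3236·2800
1 = −3236·53419 + 10245·16873
1 = 10245·70292 − 13481·53419
1 = −13481·264295 + 50688·70292
1 = 50688·334587 − 64169·264295
Hence 264295⁻¹ ≡ -64169 ≡ 270418 (mod 334587).

270418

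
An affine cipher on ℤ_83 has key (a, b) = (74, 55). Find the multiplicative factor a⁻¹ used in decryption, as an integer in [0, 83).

46

Run Euclid on (83, 74):
83 = 1*74 + 9
74 = 8*9 + 2
9 = 4*2 + 1
2 = 2*1 + 0
gcd = 1, so the inverse exists. Back-substitute:
1 = 9 − 4·2
1 = −4·74 + 33·9
1 = 33·83 − 37·74
Hence 74⁻¹ ≡ -37 ≡ 46 (mod 83).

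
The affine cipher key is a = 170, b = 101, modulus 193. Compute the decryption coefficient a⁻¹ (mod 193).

Run Euclid on (193, 170):
193 = 1×170 + 23
170 = 7×23 + 9
23 = 2×9 + 5
9 = 1×5 + 4
5 = 1×4 + 1
4 = 4×1 + 0
Since gcd(170, 193) = 1, back-substitute to write 1 as a combination:
1 = 5 − 4
1 = −9 + 2·5
1 = 2·23 − 5·9
1 = −5·170 + 37·23
1 = 37·193 − 42·170
So 170·(-42) ≡ 1 (mod 193), and -42 ≡ 151 (mod 193).

151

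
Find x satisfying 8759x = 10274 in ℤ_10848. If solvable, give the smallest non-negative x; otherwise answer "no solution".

2254

First find gcd(8759, 10848):
10848 = 1·8759 + 2089
8759 = 4·2089 + 403
2089 = 5·403 + 74
403 = 5·74 + 33
74 = 2·33 + 8
33 = 4·8 + 1
8 = 8·1 + 0
gcd = 1, so a unique solution mod 10848 exists.
Back-substitute for the Bézout coefficients:
1 = 33 − 4·8
1 = −4·74 + 9·33
1 = 9·403 − 49·74
1 = −49·2089 + 254·403
1 = 254·8759 − 1065·2089
1 = −1065·10848 + 1319·8759
So 8759·(1319) ≡ 1 (mod 10848), giving 8759⁻¹ ≡ 1319.
x ≡ 8759⁻¹·10274 ≡ 1319·10274 ≡ 2254 (mod 10848).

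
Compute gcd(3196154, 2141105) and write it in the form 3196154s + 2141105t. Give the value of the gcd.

Repeated division:
3196154 = 1·2141105 + 1055049
2141105 = 2·1055049 + 31007
1055049 = 34·31007 + 811
31007 = 38·811 + 189
811 = 4·189 + 55
189 = 3·55 + 24
55 = 2·24 + 7
24 = 3·7 + 3
7 = 2·3 + 1
3 = 3·1 + 0
gcd(3196154, 2141105) = 1.
Back-substituting:
1 = 7 − 2·3
1 = −2·24 + 7·7
1 = 7·55 − 16·24
1 = −16·189 + 55·55
1 = 55·811 − 236·189
1 = −236·31007 + 9023·811
1 = 9023·1055049 − 307018·31007
1 = −307018·2141105 + 623059·1055049
1 = 623059·3196154 − 930077·2141105
So 1 = (623059)·3196154 + (-930077)·2141105.

1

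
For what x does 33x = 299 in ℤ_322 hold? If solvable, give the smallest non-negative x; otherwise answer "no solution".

253

First find gcd(33, 322):
322 = 9*33 + 25
33 = 1*25 + 8
25 = 3*8 + 1
8 = 8*1 + 0
gcd = 1, so a unique solution mod 322 exists.
Back-substitute for the Bézout coefficients:
1 = 25 − 3·8
1 = −3·33 + 4·25
1 = 4·322 − 39·33
So 33·(-39) ≡ 1 (mod 322), giving 33⁻¹ ≡ 283.
x ≡ 33⁻¹·299 ≡ 283·299 ≡ 253 (mod 322).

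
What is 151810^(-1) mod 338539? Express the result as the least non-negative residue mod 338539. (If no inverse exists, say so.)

84007

Apply the Euclidean algorithm to 338539 and 151810:
338539 = 2*151810 + 34919
151810 = 4*34919 + 12134
34919 = 2*12134 + 10651
12134 = 1*10651 + 1483
10651 = 7*1483 + 270
1483 = 5*270 + 133
270 = 2*133 + 4
133 = 33*4 + 1
4 = 4*1 + 0
gcd = 1, so the inverse exists. Back-substitute:
1 = 133 − 33·4
1 = −33·270 + 67·133
1 = 67·1483 − 368·270
1 = −368·10651 + 2643·1483
1 = 2643·12134 − 3011·10651
1 = −3011·34919 + 8665·12134
1 = 8665·151810 − 37671·34919
1 = −37671·338539 + 84007·151810
So 151810·84007 ≡ 1 (mod 338539).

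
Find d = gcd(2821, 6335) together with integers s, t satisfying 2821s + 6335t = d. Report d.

7

Repeated division:
6335 = 2*2821 + 693
2821 = 4*693 + 49
693 = 14*49 + 7
49 = 7*7 + 0
gcd(2821, 6335) = 7.
Express as a combination:
7 = 693 − 14·49
7 = −14·2821 + 57·693
7 = 57·6335 − 128·2821
So 7 = (57)·6335 + (-128)·2821.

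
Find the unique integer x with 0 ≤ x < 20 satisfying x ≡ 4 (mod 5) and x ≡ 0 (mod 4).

4

Write x = 4 + 5·k. Then 5·k ≡ 0 − 4 ≡ 0 (mod 4).
Need 5⁻¹ mod 4. Extended Euclid on (4, 1):
4 = 4*1 + 0
5⁻¹ ≡ 1 (mod 4), so k ≡ 1·0 ≡ 0 (mod 4).
x = 4 + 5·0 = 4.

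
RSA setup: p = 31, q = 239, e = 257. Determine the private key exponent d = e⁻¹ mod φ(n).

φ(n) = (p−1)(q−1) = 30·238 = 7140.
Need d with 257·d ≡ 1 (mod 7140). Apply the extended Euclidean algorithm:
7140 = 27×257 + 201
257 = 1×201 + 56
201 = 3×56 + 33
56 = 1×33 + 23
33 = 1×23 + 10
23 = 2×10 + 3
10 = 3×3 + 1
3 = 3×1 + 0
Back-substitute:
1 = 10 − 3·3
1 = −3·23 + 7·10
1 = 7·33 − 10·23
1 = −10·56 + 17·33
1 = 17·201 − 61·56
1 = −61·257 + 78·201
1 = 78·7140 − 2167·257
So 257·(-2167) ≡ 1 (mod 7140), hence d ≡ -2167 ≡ 4973 (mod 7140).

4973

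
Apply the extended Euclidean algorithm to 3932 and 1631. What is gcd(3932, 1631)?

Euclidean algorithm:
3932 = 2×1631 + 670
1631 = 2×670 + 291
670 = 2×291 + 88
291 = 3×88 + 27
88 = 3×27 + 7
27 = 3×7 + 6
7 = 1×6 + 1
6 = 6×1 + 0
gcd(3932, 1631) = 1.
Express as a combination:
1 = 7 − 6
1 = −27 + 4·7
1 = 4·88 − 13·27
1 = −13·291 + 43·88
1 = 43·670 − 99·291
1 = −99·1631 + 241·670
1 = 241·3932 − 581·1631
So 1 = (241)·3932 + (-581)·1631.

1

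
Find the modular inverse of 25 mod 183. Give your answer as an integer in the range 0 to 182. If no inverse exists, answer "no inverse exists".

Extended Euclidean algorithm:
183 = 7×25 + 8
25 = 3×8 + 1
8 = 8×1 + 0
The gcd is 1. Working backward:
1 = 25 − 3·8
1 = −3·183 + 22·25
So 25·22 ≡ 1 (mod 183).

22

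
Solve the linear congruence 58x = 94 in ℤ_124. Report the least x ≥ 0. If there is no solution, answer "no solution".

23

First find gcd(58, 124):
124 = 2*58 + 8
58 = 7*8 + 2
8 = 4*2 + 0
gcd = 2 and 2 | 94, so solutions exist. Divide through by 2: 29x ≡ 47 (mod 62).
Now find 29⁻¹ mod 62:
62 = 2×29 + 4
29 = 7×4 + 1
4 = 4×1 + 0
Back-substitute:
1 = 29 − 7·4
1 = −7·62 + 15·29
So 29⁻¹ ≡ 15 (mod 62).
Then x ≡ 15·47 ≡ 23 (mod 62); the smallest non-negative solution is x = 23.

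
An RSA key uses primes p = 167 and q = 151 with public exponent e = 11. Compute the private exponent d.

φ(n) = (p−1)(q−1) = 166·150 = 24900.
Need d with 11·d ≡ 1 (mod 24900). Apply the extended Euclidean algorithm:
24900 = 2263·11 + 7
11 = 1·7 + 4
7 = 1·4 + 3
4 = 1·3 + 1
3 = 3·1 + 0
Back-substitute:
1 = 4 − 3
1 = −7 + 2·4
1 = 2·11 − 3·7
1 = −3·24900 + 6791·11
So 11·6791 ≡ 1 (mod 24900), hence d = 6791.

6791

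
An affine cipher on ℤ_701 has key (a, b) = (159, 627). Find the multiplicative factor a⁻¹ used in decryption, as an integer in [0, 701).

97

Extended Euclidean algorithm:
701 = 4×159 + 65
159 = 2×65 + 29
65 = 2×29 + 7
29 = 4×7 + 1
7 = 7×1 + 0
Since gcd(159, 701) = 1, back-substitute to write 1 as a combination:
1 = 29 − 4·7
1 = −4·65 + 9·29
1 = 9·159 − 22·65
1 = −22·701 + 97·159
So 159·97 ≡ 1 (mod 701).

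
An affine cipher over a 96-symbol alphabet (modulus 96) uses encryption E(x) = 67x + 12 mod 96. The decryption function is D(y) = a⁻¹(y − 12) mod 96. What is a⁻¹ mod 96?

Extended Euclidean algorithm:
96 = 1·67 + 29
67 = 2·29 + 9
29 = 3·9 + 2
9 = 4·2 + 1
2 = 2·1 + 0
Since gcd(67, 96) = 1, back-substitute to write 1 as a combination:
1 = 9 − 4·2
1 = −4·29 + 13·9
1 = 13·67 − 30·29
1 = −30·96 + 43·67
So 67·43 ≡ 1 (mod 96).

43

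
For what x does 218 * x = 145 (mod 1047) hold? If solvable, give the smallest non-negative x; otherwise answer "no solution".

First find gcd(218, 1047):
1047 = 4×218 + 175
218 = 1×175 + 43
175 = 4×43 + 3
43 = 14×3 + 1
3 = 3×1 + 0
gcd = 1, so a unique solution mod 1047 exists.
Back-substitute for the Bézout coefficients:
1 = 43 − 14·3
1 = −14·175 + 57·43
1 = 57·218 − 71·175
1 = −71·1047 + 341·218
So 218·(341) ≡ 1 (mod 1047), giving 218⁻¹ ≡ 341.
x ≡ 218⁻¹·145 ≡ 341·145 ≡ 236 (mod 1047).

236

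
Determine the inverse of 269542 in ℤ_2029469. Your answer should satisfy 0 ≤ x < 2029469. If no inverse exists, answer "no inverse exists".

no inverse exists

Euclidean algorithm on 2029469, 269542:
2029469 = 7*269542 + 142675
269542 = 1*142675 + 126867
142675 = 1*126867 + 15808
126867 = 8*15808 + 403
15808 = 39*403 + 91
403 = 4*91 + 39
91 = 2*39 + 13
39 = 3*13 + 0
gcd(269542, 2029469) = 13 ≠ 1, so 269542 has no multiplicative inverse modulo 2029469.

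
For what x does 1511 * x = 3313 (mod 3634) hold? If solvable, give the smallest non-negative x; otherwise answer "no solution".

First find gcd(1511, 3634):
3634 = 2·1511 + 612
1511 = 2·612 + 287
612 = 2·287 + 38
287 = 7·38 + 21
38 = 1·21 + 17
21 = 1·17 + 4
17 = 4·4 + 1
4 = 4·1 + 0
gcd = 1, so a unique solution mod 3634 exists.
Back-substitute for the Bézout coefficients:
1 = 17 − 4·4
1 = −4·21 + 5·17
1 = 5·38 − 9·21
1 = −9·287 + 68·38
1 = 68·612 − 145·287
1 = −145·1511 + 358·612
1 = 358·3634 − 861·1511
So 1511·(-861) ≡ 1 (mod 3634), giving 1511⁻¹ ≡ 2773.
x ≡ 1511⁻¹·3313 ≡ 2773·3313 ≡ 197 (mod 3634).

197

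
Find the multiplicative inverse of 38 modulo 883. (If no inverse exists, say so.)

488

Extended Euclidean algorithm:
883 = 23*38 + 9
38 = 4*9 + 2
9 = 4*2 + 1
2 = 2*1 + 0
gcd = 1, so the inverse exists. Back-substitute:
1 = 9 − 4·2
1 = −4·38 + 17·9
1 = 17·883 − 395·38
So 38·(-395) ≡ 1 (mod 883), and -395 ≡ 488 (mod 883).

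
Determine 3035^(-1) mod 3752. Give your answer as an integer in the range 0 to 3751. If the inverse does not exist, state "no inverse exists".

2067

gcd(3752, 3035) by repeated division:
3752 = 1·3035 + 717
3035 = 4·717 + 167
717 = 4·167 + 49
167 = 3·49 + 20
49 = 2·20 + 9
20 = 2·9 + 2
9 = 4·2 + 1
2 = 2·1 + 0
Since gcd(3035, 3752) = 1, back-substitute to write 1 as a combination:
1 = 9 − 4·2
1 = −4·20 + 9·9
1 = 9·49 − 22·20
1 = −22·167 + 75·49
1 = 75·717 − 322·167
1 = −322·3035 + 1363·717
1 = 1363·3752 − 1685·3035
Hence 3035⁻¹ ≡ -1685 ≡ 2067 (mod 3752).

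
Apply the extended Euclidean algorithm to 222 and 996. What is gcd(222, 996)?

Repeated division:
996 = 4*222 + 108
222 = 2*108 + 6
108 = 18*6 + 0
gcd(222, 996) = 6.
Working backward:
6 = 222 − 2·108
6 = −2·996 + 9·222
So 6 = (-2)·996 + (9)·222.

6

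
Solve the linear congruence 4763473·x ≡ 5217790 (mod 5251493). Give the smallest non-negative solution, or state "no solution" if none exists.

gcd(4763473, 5251493):
5251493 = 1×4763473 + 488020
4763473 = 9×488020 + 371293
488020 = 1×371293 + 116727
371293 = 3×116727 + 21112
116727 = 5×21112 + 11167
21112 = 1×11167 + 9945
11167 = 1×9945 + 1222
9945 = 8×1222 + 169
1222 = 7×169 + 39
169 = 4×39 + 13
39 = 3×13 + 0
gcd = 13, but 13 ∤ 5217790, so the congruence has no solution.

no solution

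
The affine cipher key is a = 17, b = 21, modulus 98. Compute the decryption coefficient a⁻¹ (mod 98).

75

gcd(98, 17) by repeated division:
98 = 5×17 + 13
17 = 1×13 + 4
13 = 3×4 + 1
4 = 4×1 + 0
gcd = 1, so the inverse exists. Back-substitute:
1 = 13 − 3·4
1 = −3·17 + 4·13
1 = 4·98 − 23·17
Hence 17⁻¹ ≡ -23 ≡ 75 (mod 98).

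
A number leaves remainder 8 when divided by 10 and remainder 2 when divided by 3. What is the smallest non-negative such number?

8

Write x = 8 + 10·k. Then 10·k ≡ 2 − 8 ≡ 0 (mod 3).
Need 10⁻¹ mod 3. Extended Euclid on (3, 1):
3 = 3*1 + 0
10⁻¹ ≡ 1 (mod 3), so k ≡ 1·0 ≡ 0 (mod 3).
x = 8 + 10·0 = 8.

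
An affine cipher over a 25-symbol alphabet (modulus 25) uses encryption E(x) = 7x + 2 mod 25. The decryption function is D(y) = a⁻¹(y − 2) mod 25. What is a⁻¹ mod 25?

18

Run Euclid on (25, 7):
25 = 3·7 + 4
7 = 1·4 + 3
4 = 1·3 + 1
3 = 3·1 + 0
gcd = 1, so the inverse exists. Back-substitute:
1 = 4 − 3
1 = −7 + 2·4
1 = 2·25 − 7·7
So 7·(-7) ≡ 1 (mod 25), and -7 ≡ 18 (mod 25).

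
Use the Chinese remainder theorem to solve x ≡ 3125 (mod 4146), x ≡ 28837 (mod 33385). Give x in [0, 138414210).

101318927

Write x = 3125 + 4146·k. Then 4146·k ≡ 28837 − 3125 ≡ 25712 (mod 33385).
Need 4146⁻¹ mod 33385. Extended Euclid on (33385, 4146):
33385 = 8×4146 + 217
4146 = 19×217 + 23
217 = 9×23 + 10
23 = 2×10 + 3
10 = 3×3 + 1
3 = 3×1 + 0
Back-substitute:
1 = 10 − 3·3
1 = −3·23 + 7·10
1 = 7·217 − 66·23
1 = −66·4146 + 1261·217
1 = 1261·33385 − 10154·4146
4146⁻¹ ≡ 23231 (mod 33385), so k ≡ 23231·25712 ≡ 24437 (mod 33385).
x = 3125 + 4146·24437 = 101318927.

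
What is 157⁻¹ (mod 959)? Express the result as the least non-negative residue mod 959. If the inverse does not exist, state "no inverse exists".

Extended Euclidean algorithm:
959 = 6×157 + 17
157 = 9×17 + 4
17 = 4×4 + 1
4 = 4×1 + 0
The gcd is 1. Working backward:
1 = 17 − 4·4
1 = −4·157 + 37·17
1 = 37·959 − 226·157
Hence 157⁻¹ ≡ -226 ≡ 733 (mod 959).

733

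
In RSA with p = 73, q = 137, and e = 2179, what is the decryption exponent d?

φ(n) = (p−1)(q−1) = 72·136 = 9792.
Need d with 2179·d ≡ 1 (mod 9792). Apply the extended Euclidean algorithm:
9792 = 4*2179 + 1076
2179 = 2*1076 + 27
1076 = 39*27 + 23
27 = 1*23 + 4
23 = 5*4 + 3
4 = 1*3 + 1
3 = 3*1 + 0
Back-substitute:
1 = 4 − 3
1 = −23 + 6·4
1 = 6·27 − 7·23
1 = −7·1076 + 279·27
1 = 279·2179 − 565·1076
1 = −565·9792 + 2539·2179
So 2179·2539 ≡ 1 (mod 9792), hence d = 2539.

2539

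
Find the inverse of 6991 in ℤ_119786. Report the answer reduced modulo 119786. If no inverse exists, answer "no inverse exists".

100013

Run Euclid on (119786, 6991):
119786 = 17×6991 + 939
6991 = 7×939 + 418
939 = 2×418 + 103
418 = 4×103 + 6
103 = 17×6 + 1
6 = 6×1 + 0
Since gcd(6991, 119786) = 1, back-substitute to write 1 as a combination:
1 = 103 − 17·6
1 = −17·418 + 69·103
1 = 69·939 − 155·418
1 = −155·6991 + 1154·939
1 = 1154·119786 − 19773·6991
So 6991·(-19773) ≡ 1 (mod 119786), and -19773 ≡ 100013 (mod 119786).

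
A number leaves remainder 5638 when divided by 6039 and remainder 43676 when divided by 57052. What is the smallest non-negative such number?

252955192

Write x = 5638 + 6039·k. Then 6039·k ≡ 43676 − 5638 ≡ 38038 (mod 57052).
Need 6039⁻¹ mod 57052. Extended Euclid on (57052, 6039):
57052 = 9·6039 + 2701
6039 = 2·2701 + 637
2701 = 4·637 + 153
637 = 4·153 + 25
153 = 6·25 + 3
25 = 8·3 + 1
3 = 3·1 + 0
Back-substitute:
1 = 25 − 8·3
1 = −8·153 + 49·25
1 = 49·637 − 204·153
1 = −204·2701 + 865·637
1 = 865·6039 − 1934·2701
1 = −1934·57052 + 18271·6039
6039⁻¹ ≡ 18271 (mod 57052), so k ≡ 18271·38038 ≡ 41886 (mod 57052).
x = 5638 + 6039·41886 = 252955192.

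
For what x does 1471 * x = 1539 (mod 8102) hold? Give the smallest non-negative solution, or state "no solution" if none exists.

First find gcd(1471, 8102):
8102 = 5×1471 + 747
1471 = 1×747 + 724
747 = 1×724 + 23
724 = 31×23 + 11
23 = 2×11 + 1
11 = 11×1 + 0
gcd = 1, so a unique solution mod 8102 exists.
Back-substitute for the Bézout coefficients:
1 = 23 − 2·11
1 = −2·724 + 63·23
1 = 63·747 − 65·724
1 = −65·1471 + 128·747
1 = 128·8102 − 705·1471
So 1471·(-705) ≡ 1 (mod 8102), giving 1471⁻¹ ≡ 7397.
x ≡ 1471⁻¹·1539 ≡ 7397·1539 ≡ 673 (mod 8102).

673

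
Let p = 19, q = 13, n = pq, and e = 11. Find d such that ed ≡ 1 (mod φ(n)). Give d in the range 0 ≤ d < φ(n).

φ(n) = (p−1)(q−1) = 18·12 = 216.
Need d with 11·d ≡ 1 (mod 216). Apply the extended Euclidean algorithm:
216 = 19×11 + 7
11 = 1×7 + 4
7 = 1×4 + 3
4 = 1×3 + 1
3 = 3×1 + 0
Back-substitute:
1 = 4 − 3
1 = −7 + 2·4
1 = 2·11 − 3·7
1 = −3·216 + 59·11
So 11·59 ≡ 1 (mod 216), hence d = 59.

59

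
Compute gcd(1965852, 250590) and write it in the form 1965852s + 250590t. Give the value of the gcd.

Apply Euclid's algorithm to 1965852 and 250590:
1965852 = 7*250590 + 211722
250590 = 1*211722 + 38868
211722 = 5*38868 + 17382
38868 = 2*17382 + 4104
17382 = 4*4104 + 966
4104 = 4*966 + 240
966 = 4*240 + 6
240 = 40*6 + 0
gcd(1965852, 250590) = 6.
Express as a combination:
6 = 966 − 4·240
6 = −4·4104 + 17·966
6 = 17·17382 − 72·4104
6 = −72·38868 + 161·17382
6 = 161·211722 − 877·38868
6 = −877·250590 + 1038·211722
6 = 1038·1965852 − 8143·250590
So 6 = (1038)·1965852 + (-8143)·250590.

6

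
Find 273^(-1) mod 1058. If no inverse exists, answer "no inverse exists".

Run Euclid on (1058, 273):
1058 = 3×273 + 239
273 = 1×239 + 34
239 = 7×34 + 1
34 = 34×1 + 0
Since gcd(273, 1058) = 1, back-substitute to write 1 as a combination:
1 = 239 − 7·34
1 = −7·273 + 8·239
1 = 8·1058 − 31·273
So 273·(-31) ≡ 1 (mod 1058), and -31 ≡ 1027 (mod 1058).

1027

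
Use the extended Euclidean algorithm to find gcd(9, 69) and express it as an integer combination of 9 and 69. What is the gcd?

Euclidean algorithm:
69 = 7·9 + 6
9 = 1·6 + 3
6 = 2·3 + 0
gcd(9, 69) = 3.
Back-substituting:
3 = 9 − 6
3 = −69 + 8·9
So 3 = (-1)·69 + (8)·9.

3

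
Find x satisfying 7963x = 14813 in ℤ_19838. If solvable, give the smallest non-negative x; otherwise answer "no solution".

961

First find gcd(7963, 19838):
19838 = 2·7963 + 3912
7963 = 2·3912 + 139
3912 = 28·139 + 20
139 = 6·20 + 19
20 = 1·19 + 1
19 = 19·1 + 0
gcd = 1, so a unique solution mod 19838 exists.
Back-substitute for the Bézout coefficients:
1 = 20 − 19
1 = −139 + 7·20
1 = 7·3912 − 197·139
1 = −197·7963 + 401·3912
1 = 401·19838 − 999·7963
So 7963·(-999) ≡ 1 (mod 19838), giving 7963⁻¹ ≡ 18839.
x ≡ 7963⁻¹·14813 ≡ 18839·14813 ≡ 961 (mod 19838).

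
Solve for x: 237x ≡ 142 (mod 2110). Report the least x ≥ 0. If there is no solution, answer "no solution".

First find gcd(237, 2110):
2110 = 8×237 + 214
237 = 1×214 + 23
214 = 9×23 + 7
23 = 3×7 + 2
7 = 3×2 + 1
2 = 2×1 + 0
gcd = 1, so a unique solution mod 2110 exists.
Back-substitute for the Bézout coefficients:
1 = 7 − 3·2
1 = −3·23 + 10·7
1 = 10·214 − 93·23
1 = −93·237 + 103·214
1 = 103·2110 − 917·237
So 237·(-917) ≡ 1 (mod 2110), giving 237⁻¹ ≡ 1193.
x ≡ 237⁻¹·142 ≡ 1193·142 ≡ 606 (mod 2110).

606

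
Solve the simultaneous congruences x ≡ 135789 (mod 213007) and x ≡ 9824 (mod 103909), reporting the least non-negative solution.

Write x = 135789 + 213007·k. Then 213007·k ≡ 9824 − 135789 ≡ 81853 (mod 103909).
Need 213007⁻¹ mod 103909. Extended Euclid on (103909, 5189):
103909 = 20·5189 + 129
5189 = 40·129 + 29
129 = 4·29 + 13
29 = 2·13 + 3
13 = 4·3 + 1
3 = 3·1 + 0
Back-substitute:
1 = 13 − 4·3
1 = −4·29 + 9·13
1 = 9·129 − 40·29
1 = −40·5189 + 1609·129
1 = 1609·103909 − 32220·5189
213007⁻¹ ≡ 71689 (mod 103909), so k ≡ 71689·81853 ≡ 10669 (mod 103909).
x = 135789 + 213007·10669 = 2272707472.

2272707472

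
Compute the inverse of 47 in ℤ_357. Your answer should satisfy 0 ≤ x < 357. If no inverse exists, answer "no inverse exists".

gcd(357, 47) by repeated division:
357 = 7*47 + 28
47 = 1*28 + 19
28 = 1*19 + 9
19 = 2*9 + 1
9 = 9*1 + 0
gcd = 1, so the inverse exists. Back-substitute:
1 = 19 − 2·9
1 = −2·28 + 3·19
1 = 3·47 − 5·28
1 = −5·357 + 38·47
So 47·38 ≡ 1 (mod 357).

38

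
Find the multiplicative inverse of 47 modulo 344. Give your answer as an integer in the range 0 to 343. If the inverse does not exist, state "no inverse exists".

183

Apply the Euclidean algorithm to 344 and 47:
344 = 7×47 + 15
47 = 3×15 + 2
15 = 7×2 + 1
2 = 2×1 + 0
gcd = 1, so the inverse exists. Back-substitute:
1 = 15 − 7·2
1 = −7·47 + 22·15
1 = 22·344 − 161·47
So 47·(-161) ≡ 1 (mod 344), and -161 ≡ 183 (mod 344).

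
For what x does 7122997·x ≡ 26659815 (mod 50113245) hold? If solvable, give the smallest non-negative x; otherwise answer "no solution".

First find gcd(7122997, 50113245):
50113245 = 7×7122997 + 252266
7122997 = 28×252266 + 59549
252266 = 4×59549 + 14070
59549 = 4×14070 + 3269
14070 = 4×3269 + 994
3269 = 3×994 + 287
994 = 3×287 + 133
287 = 2×133 + 21
133 = 6×21 + 7
21 = 3×7 + 0
gcd = 7 and 7 | 26659815, so solutions exist. Divide through by 7: 1017571x ≡ 3808545 (mod 7159035).
Now find 1017571⁻¹ mod 7159035:
7159035 = 7*1017571 + 36038
1017571 = 28*36038 + 8507
36038 = 4*8507 + 2010
8507 = 4*2010 + 467
2010 = 4*467 + 142
467 = 3*142 + 41
142 = 3*41 + 19
41 = 2*19 + 3
19 = 6*3 + 1
3 = 3*1 + 0
Back-substitute:
1 = 19 − 6·3
1 = −6·41 + 13·19
1 = 13·142 − 45·41
1 = −45·467 + 148·142
1 = 148·2010 − 637·467
1 = −637·8507 + 2696·2010
1 = 2696·36038 − 11421·8507
1 = −11421·1017571 + 322484·36038
1 = 322484·7159035 − 2268809·1017571
So 1017571·(-2268809) ≡ 1 (mod 7159035), i.e. 1017571⁻¹ ≡ 4890226.
Then x ≡ 4890226·3808545 ≡ 1004640 (mod 7159035); the smallest non-negative solution is x = 1004640.

1004640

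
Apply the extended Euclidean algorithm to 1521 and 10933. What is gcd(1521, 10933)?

Repeated division:
10933 = 7·1521 + 286
1521 = 5·286 + 91
286 = 3·91 + 13
91 = 7·13 + 0
gcd(1521, 10933) = 13.
Express as a combination:
13 = 286 − 3·91
13 = −3·1521 + 16·286
13 = 16·10933 − 115·1521
So 13 = (16)·10933 + (-115)·1521.

13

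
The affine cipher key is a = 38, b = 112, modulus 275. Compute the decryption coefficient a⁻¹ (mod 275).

152

Apply the Euclidean algorithm to 275 and 38:
275 = 7×38 + 9
38 = 4×9 + 2
9 = 4×2 + 1
2 = 2×1 + 0
gcd = 1, so the inverse exists. Back-substitute:
1 = 9 − 4·2
1 = −4·38 + 17·9
1 = 17·275 − 123·38
Hence 38⁻¹ ≡ -123 ≡ 152 (mod 275).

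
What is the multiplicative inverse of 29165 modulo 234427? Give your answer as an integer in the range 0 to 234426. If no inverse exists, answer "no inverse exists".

Run Euclid on (234427, 29165):
234427 = 8·29165 + 1107
29165 = 26·1107 + 383
1107 = 2·383 + 341
383 = 1·341 + 42
341 = 8·42 + 5
42 = 8·5 + 2
5 = 2·2 + 1
2 = 2·1 + 0
gcd = 1, so the inverse exists. Back-substitute:
1 = 5 − 2·2
1 = −2·42 + 17·5
1 = 17·341 − 138·42
1 = −138·383 + 155·341
1 = 155·1107 − 448·383
1 = −448·29165 + 11803·1107
1 = 11803·234427 − 94872·29165
So 29165·(-94872) ≡ 1 (mod 234427), and -94872 ≡ 139555 (mod 234427).

139555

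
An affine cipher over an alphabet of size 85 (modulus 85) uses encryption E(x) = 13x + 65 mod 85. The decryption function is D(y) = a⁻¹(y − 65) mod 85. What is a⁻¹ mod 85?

72

gcd(85, 13) by repeated division:
85 = 6·13 + 7
13 = 1·7 + 6
7 = 1·6 + 1
6 = 6·1 + 0
gcd = 1, so the inverse exists. Back-substitute:
1 = 7 − 6
1 = −13 + 2·7
1 = 2·85 − 13·13
Hence 13⁻¹ ≡ -13 ≡ 72 (mod 85).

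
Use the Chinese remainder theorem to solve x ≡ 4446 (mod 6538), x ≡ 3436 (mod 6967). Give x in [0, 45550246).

Write x = 4446 + 6538·k. Then 6538·k ≡ 3436 − 4446 ≡ 5957 (mod 6967).
Need 6538⁻¹ mod 6967. Extended Euclid on (6967, 6538):
6967 = 1*6538 + 429
6538 = 15*429 + 103
429 = 4*103 + 17
103 = 6*17 + 1
17 = 17*1 + 0
Back-substitute:
1 = 103 − 6·17
1 = −6·429 + 25·103
1 = 25·6538 − 381·429
1 = −381·6967 + 406·6538
6538⁻¹ ≡ 406 (mod 6967), so k ≡ 406·5957 ≡ 993 (mod 6967).
x = 4446 + 6538·993 = 6496680.

6496680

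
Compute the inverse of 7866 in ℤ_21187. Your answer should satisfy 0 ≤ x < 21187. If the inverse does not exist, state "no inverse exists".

gcd(21187, 7866) by repeated division:
21187 = 2·7866 + 5455
7866 = 1·5455 + 2411
5455 = 2·2411 + 633
2411 = 3·633 + 512
633 = 1·512 + 121
512 = 4·121 + 28
121 = 4·28 + 9
28 = 3·9 + 1
9 = 9·1 + 0
Since gcd(7866, 21187) = 1, back-substitute to write 1 as a combination:
1 = 28 − 3·9
1 = −3·121 + 13·28
1 = 13·512 − 55·121
1 = −55·633 + 68·512
1 = 68·2411 − 259·633
1 = −259·5455 + 586·2411
1 = 586·7866 − 845·5455
1 = −845·21187 + 2276·7866
So 7866·2276 ≡ 1 (mod 21187).

2276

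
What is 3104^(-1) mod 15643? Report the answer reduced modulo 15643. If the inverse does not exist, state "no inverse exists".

2162

Extended Euclidean algorithm:
15643 = 5*3104 + 123
3104 = 25*123 + 29
123 = 4*29 + 7
29 = 4*7 + 1
7 = 7*1 + 0
gcd = 1, so the inverse exists. Back-substitute:
1 = 29 − 4·7
1 = −4·123 + 17·29
1 = 17·3104 − 429·123
1 = −429·15643 + 2162·3104
So 3104·2162 ≡ 1 (mod 15643).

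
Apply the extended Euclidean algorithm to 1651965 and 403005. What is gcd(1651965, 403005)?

15

Apply Euclid's algorithm to 1651965 and 403005:
1651965 = 4×403005 + 39945
403005 = 10×39945 + 3555
39945 = 11×3555 + 840
3555 = 4×840 + 195
840 = 4×195 + 60
195 = 3×60 + 15
60 = 4×15 + 0
gcd(1651965, 403005) = 15.
Express as a combination:
15 = 195 − 3·60
15 = −3·840 + 13·195
15 = 13·3555 − 55·840
15 = −55·39945 + 618·3555
15 = 618·403005 − 6235·39945
15 = −6235·1651965 + 25558·403005
So 15 = (-6235)·1651965 + (25558)·403005.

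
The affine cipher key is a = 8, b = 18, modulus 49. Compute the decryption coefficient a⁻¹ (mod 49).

Apply the Euclidean algorithm to 49 and 8:
49 = 6×8 + 1
8 = 8×1 + 0
gcd = 1, so the inverse exists. Back-substitute:
1 = 49 − 6·8
Thus 8·(-6) ≡ 1 (mod 49); reducing, -6 mod 49 = 43.

43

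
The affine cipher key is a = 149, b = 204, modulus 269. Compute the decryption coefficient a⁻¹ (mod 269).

Apply the Euclidean algorithm to 269 and 149:
269 = 1*149 + 120
149 = 1*120 + 29
120 = 4*29 + 4
29 = 7*4 + 1
4 = 4*1 + 0
Since gcd(149, 269) = 1, back-substitute to write 1 as a combination:
1 = 29 − 7·4
1 = −7·120 + 29·29
1 = 29·149 − 36·120
1 = −36·269 + 65·149
So 149·65 ≡ 1 (mod 269).

65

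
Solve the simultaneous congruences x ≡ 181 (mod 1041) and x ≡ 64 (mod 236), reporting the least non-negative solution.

199012

Write x = 181 + 1041·k. Then 1041·k ≡ 64 − 181 ≡ 119 (mod 236).
Need 1041⁻¹ mod 236. Extended Euclid on (236, 97):
236 = 2×97 + 42
97 = 2×42 + 13
42 = 3×13 + 3
13 = 4×3 + 1
3 = 3×1 + 0
Back-substitute:
1 = 13 − 4·3
1 = −4·42 + 13·13
1 = 13·97 − 30·42
1 = −30·236 + 73·97
1041⁻¹ ≡ 73 (mod 236), so k ≡ 73·119 ≡ 191 (mod 236).
x = 181 + 1041·191 = 199012.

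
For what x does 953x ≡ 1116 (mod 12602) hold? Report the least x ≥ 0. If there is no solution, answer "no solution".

9694

First find gcd(953, 12602):
12602 = 13*953 + 213
953 = 4*213 + 101
213 = 2*101 + 11
101 = 9*11 + 2
11 = 5*2 + 1
2 = 2*1 + 0
gcd = 1, so a unique solution mod 12602 exists.
Back-substitute for the Bézout coefficients:
1 = 11 − 5·2
1 = −5·101 + 46·11
1 = 46·213 − 97·101
1 = −97·953 + 434·213
1 = 434·12602 − 5739·953
So 953·(-5739) ≡ 1 (mod 12602), giving 953⁻¹ ≡ 6863.
x ≡ 953⁻¹·1116 ≡ 6863·1116 ≡ 9694 (mod 12602).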